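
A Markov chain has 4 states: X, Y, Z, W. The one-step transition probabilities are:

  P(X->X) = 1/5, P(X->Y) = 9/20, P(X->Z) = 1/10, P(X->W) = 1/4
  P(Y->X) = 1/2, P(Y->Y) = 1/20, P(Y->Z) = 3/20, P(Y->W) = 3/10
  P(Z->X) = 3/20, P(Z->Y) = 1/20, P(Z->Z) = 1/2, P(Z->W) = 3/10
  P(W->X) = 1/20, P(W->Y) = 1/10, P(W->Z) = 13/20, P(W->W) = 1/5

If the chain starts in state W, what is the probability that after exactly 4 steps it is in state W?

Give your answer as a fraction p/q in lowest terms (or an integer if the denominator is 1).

Answer: 42509/160000

Derivation:
Computing P^4 by repeated multiplication:
P^1 =
  X: [1/5, 9/20, 1/10, 1/4]
  Y: [1/2, 1/20, 3/20, 3/10]
  Z: [3/20, 1/20, 1/2, 3/10]
  W: [1/20, 1/10, 13/20, 1/5]
P^2 =
  X: [117/400, 57/400, 3/10, 53/200]
  Y: [13/80, 53/200, 131/400, 49/200]
  Z: [29/200, 1/8, 187/400, 21/80]
  W: [67/400, 2/25, 19/40, 111/400]
P^3 =
  X: [47/250, 721/4000, 2983/8000, 2071/8000]
  Y: [1811/8000, 509/4000, 379/1000, 2139/8000]
  Z: [699/4000, 969/8000, 3501/8000, 533/2000]
  W: [1269/8000, 1047/8000, 3573/8000, 2111/8000]
P^4 =
  X: [983/5000, 22103/160000, 64087/160000, 21177/80000]
  Y: [28659/160000, 24627/160000, 64803/160000, 41911/160000]
  Z: [27917/160000, 5329/40000, 68429/160000, 21169/80000]
  W: [3547/20000, 20263/160000, 17213/40000, 42509/160000]

(P^4)[W -> W] = 42509/160000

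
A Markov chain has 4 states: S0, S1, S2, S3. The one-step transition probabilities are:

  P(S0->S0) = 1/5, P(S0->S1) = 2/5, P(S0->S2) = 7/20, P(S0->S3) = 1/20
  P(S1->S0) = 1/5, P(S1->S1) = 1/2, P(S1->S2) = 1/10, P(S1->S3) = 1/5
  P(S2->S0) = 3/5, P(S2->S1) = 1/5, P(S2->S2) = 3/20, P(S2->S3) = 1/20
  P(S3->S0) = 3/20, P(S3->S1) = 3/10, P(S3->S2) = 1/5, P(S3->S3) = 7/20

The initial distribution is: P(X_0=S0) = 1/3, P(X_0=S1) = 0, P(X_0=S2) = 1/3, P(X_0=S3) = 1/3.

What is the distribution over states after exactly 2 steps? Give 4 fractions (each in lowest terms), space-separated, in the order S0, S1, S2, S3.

Propagating the distribution step by step (d_{t+1} = d_t * P):
d_0 = (S0=1/3, S1=0, S2=1/3, S3=1/3)
  d_1[S0] = 1/3*1/5 + 0*1/5 + 1/3*3/5 + 1/3*3/20 = 19/60
  d_1[S1] = 1/3*2/5 + 0*1/2 + 1/3*1/5 + 1/3*3/10 = 3/10
  d_1[S2] = 1/3*7/20 + 0*1/10 + 1/3*3/20 + 1/3*1/5 = 7/30
  d_1[S3] = 1/3*1/20 + 0*1/5 + 1/3*1/20 + 1/3*7/20 = 3/20
d_1 = (S0=19/60, S1=3/10, S2=7/30, S3=3/20)
  d_2[S0] = 19/60*1/5 + 3/10*1/5 + 7/30*3/5 + 3/20*3/20 = 343/1200
  d_2[S1] = 19/60*2/5 + 3/10*1/2 + 7/30*1/5 + 3/20*3/10 = 221/600
  d_2[S2] = 19/60*7/20 + 3/10*1/10 + 7/30*3/20 + 3/20*1/5 = 247/1200
  d_2[S3] = 19/60*1/20 + 3/10*1/5 + 7/30*1/20 + 3/20*7/20 = 7/50
d_2 = (S0=343/1200, S1=221/600, S2=247/1200, S3=7/50)

Answer: 343/1200 221/600 247/1200 7/50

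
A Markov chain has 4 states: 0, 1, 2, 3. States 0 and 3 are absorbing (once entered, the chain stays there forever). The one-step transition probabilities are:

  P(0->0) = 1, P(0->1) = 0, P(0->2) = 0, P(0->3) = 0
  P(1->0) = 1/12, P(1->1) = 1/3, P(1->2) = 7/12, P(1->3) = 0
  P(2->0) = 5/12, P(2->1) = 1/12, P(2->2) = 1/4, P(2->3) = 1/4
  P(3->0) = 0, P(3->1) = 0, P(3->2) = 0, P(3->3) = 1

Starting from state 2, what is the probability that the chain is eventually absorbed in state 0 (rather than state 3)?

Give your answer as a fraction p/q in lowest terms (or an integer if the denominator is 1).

Answer: 41/65

Derivation:
Let a_i = P(absorbed in 0 | start in state i).
Boundary conditions: a_0 = 1, a_3 = 0.
For each transient state i, a_i = sum_j P(i->j) * a_j:
  a_1 = 1/12*a_0 + 1/3*a_1 + 7/12*a_2 + 0*a_3
  a_2 = 5/12*a_0 + 1/12*a_1 + 1/4*a_2 + 1/4*a_3

Substituting a_0 = 1 and a_3 = 0, rearrange to (I - Q) a = r where r[i] = P(i -> 0):
  [2/3, -7/12] . (a_1, a_2) = 1/12
  [-1/12, 3/4] . (a_1, a_2) = 5/12

Solving yields:
  a_1 = 44/65
  a_2 = 41/65

Starting state is 2, so the absorption probability is a_2 = 41/65.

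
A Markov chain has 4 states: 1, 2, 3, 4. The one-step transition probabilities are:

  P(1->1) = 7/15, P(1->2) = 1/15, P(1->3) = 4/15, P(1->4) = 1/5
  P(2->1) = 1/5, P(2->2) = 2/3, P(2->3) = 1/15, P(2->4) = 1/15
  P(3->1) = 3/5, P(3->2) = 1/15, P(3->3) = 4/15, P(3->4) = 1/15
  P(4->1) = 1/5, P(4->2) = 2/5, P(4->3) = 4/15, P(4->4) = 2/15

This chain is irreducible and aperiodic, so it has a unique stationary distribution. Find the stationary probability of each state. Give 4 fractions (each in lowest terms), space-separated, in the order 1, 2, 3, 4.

The stationary distribution satisfies pi = pi * P, i.e.:
  pi_1 = 7/15*pi_1 + 1/5*pi_2 + 3/5*pi_3 + 1/5*pi_4
  pi_2 = 1/15*pi_1 + 2/3*pi_2 + 1/15*pi_3 + 2/5*pi_4
  pi_3 = 4/15*pi_1 + 1/15*pi_2 + 4/15*pi_3 + 4/15*pi_4
  pi_4 = 1/5*pi_1 + 1/15*pi_2 + 1/15*pi_3 + 2/15*pi_4
with normalization: pi_1 + pi_2 + pi_3 + pi_4 = 1.

Using the first 3 balance equations plus normalization, the linear system A*pi = b is:
  [-8/15, 1/5, 3/5, 1/5] . pi = 0
  [1/15, -1/3, 1/15, 2/5] . pi = 0
  [4/15, 1/15, -11/15, 4/15] . pi = 0
  [1, 1, 1, 1] . pi = 1

Solving yields:
  pi_1 = 101/260
  pi_2 = 85/312
  pi_3 = 331/1560
  pi_4 = 33/260

Verification (pi * P):
  101/260*7/15 + 85/312*1/5 + 331/1560*3/5 + 33/260*1/5 = 101/260 = pi_1  (ok)
  101/260*1/15 + 85/312*2/3 + 331/1560*1/15 + 33/260*2/5 = 85/312 = pi_2  (ok)
  101/260*4/15 + 85/312*1/15 + 331/1560*4/15 + 33/260*4/15 = 331/1560 = pi_3  (ok)
  101/260*1/5 + 85/312*1/15 + 331/1560*1/15 + 33/260*2/15 = 33/260 = pi_4  (ok)

Answer: 101/260 85/312 331/1560 33/260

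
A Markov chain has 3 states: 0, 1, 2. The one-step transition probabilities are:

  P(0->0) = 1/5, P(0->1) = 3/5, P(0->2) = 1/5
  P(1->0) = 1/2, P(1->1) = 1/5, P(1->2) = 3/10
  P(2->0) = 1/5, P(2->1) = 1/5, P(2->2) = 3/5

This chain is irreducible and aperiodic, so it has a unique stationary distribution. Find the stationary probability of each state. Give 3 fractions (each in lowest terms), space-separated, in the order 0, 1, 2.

Answer: 13/44 7/22 17/44

Derivation:
The stationary distribution satisfies pi = pi * P, i.e.:
  pi_0 = 1/5*pi_0 + 1/2*pi_1 + 1/5*pi_2
  pi_1 = 3/5*pi_0 + 1/5*pi_1 + 1/5*pi_2
  pi_2 = 1/5*pi_0 + 3/10*pi_1 + 3/5*pi_2
with normalization: pi_0 + pi_1 + pi_2 = 1.

Using the first 2 balance equations plus normalization, the linear system A*pi = b is:
  [-4/5, 1/2, 1/5] . pi = 0
  [3/5, -4/5, 1/5] . pi = 0
  [1, 1, 1] . pi = 1

Solving yields:
  pi_0 = 13/44
  pi_1 = 7/22
  pi_2 = 17/44

Verification (pi * P):
  13/44*1/5 + 7/22*1/2 + 17/44*1/5 = 13/44 = pi_0  (ok)
  13/44*3/5 + 7/22*1/5 + 17/44*1/5 = 7/22 = pi_1  (ok)
  13/44*1/5 + 7/22*3/10 + 17/44*3/5 = 17/44 = pi_2  (ok)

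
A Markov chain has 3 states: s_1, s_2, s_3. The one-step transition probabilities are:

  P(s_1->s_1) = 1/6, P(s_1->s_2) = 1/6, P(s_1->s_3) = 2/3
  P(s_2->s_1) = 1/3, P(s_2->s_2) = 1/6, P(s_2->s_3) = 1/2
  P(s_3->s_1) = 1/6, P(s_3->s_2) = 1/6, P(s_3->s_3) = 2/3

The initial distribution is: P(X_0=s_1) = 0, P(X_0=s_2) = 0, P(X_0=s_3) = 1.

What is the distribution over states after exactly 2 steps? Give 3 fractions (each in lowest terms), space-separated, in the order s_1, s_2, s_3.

Answer: 7/36 1/6 23/36

Derivation:
Propagating the distribution step by step (d_{t+1} = d_t * P):
d_0 = (s_1=0, s_2=0, s_3=1)
  d_1[s_1] = 0*1/6 + 0*1/3 + 1*1/6 = 1/6
  d_1[s_2] = 0*1/6 + 0*1/6 + 1*1/6 = 1/6
  d_1[s_3] = 0*2/3 + 0*1/2 + 1*2/3 = 2/3
d_1 = (s_1=1/6, s_2=1/6, s_3=2/3)
  d_2[s_1] = 1/6*1/6 + 1/6*1/3 + 2/3*1/6 = 7/36
  d_2[s_2] = 1/6*1/6 + 1/6*1/6 + 2/3*1/6 = 1/6
  d_2[s_3] = 1/6*2/3 + 1/6*1/2 + 2/3*2/3 = 23/36
d_2 = (s_1=7/36, s_2=1/6, s_3=23/36)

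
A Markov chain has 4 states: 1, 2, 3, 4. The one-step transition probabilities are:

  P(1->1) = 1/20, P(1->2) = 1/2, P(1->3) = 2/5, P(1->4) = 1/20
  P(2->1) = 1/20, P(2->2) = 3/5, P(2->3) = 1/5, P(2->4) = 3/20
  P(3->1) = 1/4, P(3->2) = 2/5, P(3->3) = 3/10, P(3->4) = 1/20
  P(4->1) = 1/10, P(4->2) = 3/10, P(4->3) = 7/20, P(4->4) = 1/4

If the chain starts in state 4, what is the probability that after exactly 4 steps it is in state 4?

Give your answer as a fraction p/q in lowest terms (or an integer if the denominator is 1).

Computing P^4 by repeated multiplication:
P^1 =
  1: [1/20, 1/2, 2/5, 1/20]
  2: [1/20, 3/5, 1/5, 3/20]
  3: [1/4, 2/5, 3/10, 1/20]
  4: [1/10, 3/10, 7/20, 1/4]
P^2 =
  1: [53/400, 1/2, 103/400, 11/100]
  2: [39/400, 51/100, 101/400, 7/50]
  3: [9/80, 1/2, 23/80, 1/10]
  4: [53/400, 89/200, 117/400, 13/100]
P^3 =
  1: [107/1000, 2009/4000, 43/160, 61/500]
  2: [43/400, 1991/4000, 1063/4000, 129/1000]
  3: [9/80, 401/800, 213/800, 3/25]
  4: [23/200, 1957/4000, 1101/4000, 241/2000]
P^4 =
  1: [2197/20000, 9979/20000, 10663/40000, 997/8000]
  2: [137/1250, 2487/5000, 10697/40000, 5023/40000]
  3: [437/4000, 999/2000, 2137/8000, 993/8000]
  4: [4443/40000, 4973/10000, 1343/5000, 4921/40000]

(P^4)[4 -> 4] = 4921/40000

Answer: 4921/40000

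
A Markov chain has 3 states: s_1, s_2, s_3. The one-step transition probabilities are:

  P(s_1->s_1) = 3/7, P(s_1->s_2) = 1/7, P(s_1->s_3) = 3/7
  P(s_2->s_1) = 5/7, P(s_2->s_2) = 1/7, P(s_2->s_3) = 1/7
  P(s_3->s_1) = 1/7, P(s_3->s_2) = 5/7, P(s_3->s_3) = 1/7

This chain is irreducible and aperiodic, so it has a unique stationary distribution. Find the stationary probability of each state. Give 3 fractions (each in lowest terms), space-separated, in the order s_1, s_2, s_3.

Answer: 31/71 21/71 19/71

Derivation:
The stationary distribution satisfies pi = pi * P, i.e.:
  pi_s_1 = 3/7*pi_s_1 + 5/7*pi_s_2 + 1/7*pi_s_3
  pi_s_2 = 1/7*pi_s_1 + 1/7*pi_s_2 + 5/7*pi_s_3
  pi_s_3 = 3/7*pi_s_1 + 1/7*pi_s_2 + 1/7*pi_s_3
with normalization: pi_s_1 + pi_s_2 + pi_s_3 = 1.

Using the first 2 balance equations plus normalization, the linear system A*pi = b is:
  [-4/7, 5/7, 1/7] . pi = 0
  [1/7, -6/7, 5/7] . pi = 0
  [1, 1, 1] . pi = 1

Solving yields:
  pi_s_1 = 31/71
  pi_s_2 = 21/71
  pi_s_3 = 19/71

Verification (pi * P):
  31/71*3/7 + 21/71*5/7 + 19/71*1/7 = 31/71 = pi_s_1  (ok)
  31/71*1/7 + 21/71*1/7 + 19/71*5/7 = 21/71 = pi_s_2  (ok)
  31/71*3/7 + 21/71*1/7 + 19/71*1/7 = 19/71 = pi_s_3  (ok)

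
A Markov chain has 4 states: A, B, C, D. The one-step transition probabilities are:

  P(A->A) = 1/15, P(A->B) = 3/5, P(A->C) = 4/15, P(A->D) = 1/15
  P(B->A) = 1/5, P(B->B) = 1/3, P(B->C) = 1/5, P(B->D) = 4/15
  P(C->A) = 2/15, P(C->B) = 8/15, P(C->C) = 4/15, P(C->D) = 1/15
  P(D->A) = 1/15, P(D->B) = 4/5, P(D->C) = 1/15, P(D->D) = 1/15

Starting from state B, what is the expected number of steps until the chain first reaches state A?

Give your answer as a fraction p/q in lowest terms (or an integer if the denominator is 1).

Answer: 1845/299

Derivation:
Let h_i = expected steps to first reach A from state i.
Boundary: h_A = 0.
First-step equations for the other states:
  h_B = 1 + 1/5*h_A + 1/3*h_B + 1/5*h_C + 4/15*h_D
  h_C = 1 + 2/15*h_A + 8/15*h_B + 4/15*h_C + 1/15*h_D
  h_D = 1 + 1/15*h_A + 4/5*h_B + 1/15*h_C + 1/15*h_D

Substituting h_A = 0 and rearranging gives the linear system (I - Q) h = 1:
  [2/3, -1/5, -4/15] . (h_B, h_C, h_D) = 1
  [-8/15, 11/15, -1/15] . (h_B, h_C, h_D) = 1
  [-4/5, -1/15, 14/15] . (h_B, h_C, h_D) = 1

Solving yields:
  h_B = 1845/299
  h_C = 1935/299
  h_D = 2040/299

Starting state is B, so the expected hitting time is h_B = 1845/299.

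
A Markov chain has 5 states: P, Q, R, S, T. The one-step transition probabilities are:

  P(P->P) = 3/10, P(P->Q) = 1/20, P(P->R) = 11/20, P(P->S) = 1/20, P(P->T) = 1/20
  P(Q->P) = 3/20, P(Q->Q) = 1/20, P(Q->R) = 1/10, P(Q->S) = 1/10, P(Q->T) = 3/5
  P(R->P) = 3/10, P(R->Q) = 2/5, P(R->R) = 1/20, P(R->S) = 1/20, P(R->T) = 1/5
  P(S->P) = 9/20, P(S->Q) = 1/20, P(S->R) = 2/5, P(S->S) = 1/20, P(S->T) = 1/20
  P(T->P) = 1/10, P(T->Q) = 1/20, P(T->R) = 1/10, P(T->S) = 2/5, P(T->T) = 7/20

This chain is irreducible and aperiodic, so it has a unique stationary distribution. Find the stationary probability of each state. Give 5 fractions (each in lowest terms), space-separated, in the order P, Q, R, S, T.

The stationary distribution satisfies pi = pi * P, i.e.:
  pi_P = 3/10*pi_P + 3/20*pi_Q + 3/10*pi_R + 9/20*pi_S + 1/10*pi_T
  pi_Q = 1/20*pi_P + 1/20*pi_Q + 2/5*pi_R + 1/20*pi_S + 1/20*pi_T
  pi_R = 11/20*pi_P + 1/10*pi_Q + 1/20*pi_R + 2/5*pi_S + 1/10*pi_T
  pi_S = 1/20*pi_P + 1/10*pi_Q + 1/20*pi_R + 1/20*pi_S + 2/5*pi_T
  pi_T = 1/20*pi_P + 3/5*pi_Q + 1/5*pi_R + 1/20*pi_S + 7/20*pi_T
with normalization: pi_P + pi_Q + pi_R + pi_S + pi_T = 1.

Using the first 4 balance equations plus normalization, the linear system A*pi = b is:
  [-7/10, 3/20, 3/10, 9/20, 1/10] . pi = 0
  [1/20, -19/20, 2/5, 1/20, 1/20] . pi = 0
  [11/20, 1/10, -19/20, 2/5, 1/10] . pi = 0
  [1/20, 1/10, 1/20, -19/20, 2/5] . pi = 0
  [1, 1, 1, 1, 1] . pi = 1

Solving yields:
  pi_P = 54293/213471
  pi_Q = 28862/213471
  pi_R = 51967/213471
  pi_S = 29288/213471
  pi_T = 49061/213471

Verification (pi * P):
  54293/213471*3/10 + 28862/213471*3/20 + 51967/213471*3/10 + 29288/213471*9/20 + 49061/213471*1/10 = 54293/213471 = pi_P  (ok)
  54293/213471*1/20 + 28862/213471*1/20 + 51967/213471*2/5 + 29288/213471*1/20 + 49061/213471*1/20 = 28862/213471 = pi_Q  (ok)
  54293/213471*11/20 + 28862/213471*1/10 + 51967/213471*1/20 + 29288/213471*2/5 + 49061/213471*1/10 = 51967/213471 = pi_R  (ok)
  54293/213471*1/20 + 28862/213471*1/10 + 51967/213471*1/20 + 29288/213471*1/20 + 49061/213471*2/5 = 29288/213471 = pi_S  (ok)
  54293/213471*1/20 + 28862/213471*3/5 + 51967/213471*1/5 + 29288/213471*1/20 + 49061/213471*7/20 = 49061/213471 = pi_T  (ok)

Answer: 54293/213471 28862/213471 51967/213471 29288/213471 49061/213471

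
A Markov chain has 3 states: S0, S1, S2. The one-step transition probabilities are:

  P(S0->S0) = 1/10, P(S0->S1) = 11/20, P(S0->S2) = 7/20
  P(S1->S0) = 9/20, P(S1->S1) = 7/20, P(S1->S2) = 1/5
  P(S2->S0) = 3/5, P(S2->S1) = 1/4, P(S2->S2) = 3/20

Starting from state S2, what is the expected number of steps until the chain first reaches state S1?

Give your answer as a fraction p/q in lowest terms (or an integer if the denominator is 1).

Answer: 100/37

Derivation:
Let h_i = expected steps to first reach S1 from state i.
Boundary: h_S1 = 0.
First-step equations for the other states:
  h_S0 = 1 + 1/10*h_S0 + 11/20*h_S1 + 7/20*h_S2
  h_S2 = 1 + 3/5*h_S0 + 1/4*h_S1 + 3/20*h_S2

Substituting h_S1 = 0 and rearranging gives the linear system (I - Q) h = 1:
  [9/10, -7/20] . (h_S0, h_S2) = 1
  [-3/5, 17/20] . (h_S0, h_S2) = 1

Solving yields:
  h_S0 = 80/37
  h_S2 = 100/37

Starting state is S2, so the expected hitting time is h_S2 = 100/37.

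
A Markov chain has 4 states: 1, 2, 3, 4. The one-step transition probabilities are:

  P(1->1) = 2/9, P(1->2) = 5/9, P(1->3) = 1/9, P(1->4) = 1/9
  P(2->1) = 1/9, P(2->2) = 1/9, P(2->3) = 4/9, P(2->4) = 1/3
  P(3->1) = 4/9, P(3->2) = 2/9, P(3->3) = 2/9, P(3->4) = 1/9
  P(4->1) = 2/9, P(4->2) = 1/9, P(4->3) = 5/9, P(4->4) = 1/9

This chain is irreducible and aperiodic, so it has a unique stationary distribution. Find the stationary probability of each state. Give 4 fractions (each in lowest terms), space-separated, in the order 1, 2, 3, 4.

The stationary distribution satisfies pi = pi * P, i.e.:
  pi_1 = 2/9*pi_1 + 1/9*pi_2 + 4/9*pi_3 + 2/9*pi_4
  pi_2 = 5/9*pi_1 + 1/9*pi_2 + 2/9*pi_3 + 1/9*pi_4
  pi_3 = 1/9*pi_1 + 4/9*pi_2 + 2/9*pi_3 + 5/9*pi_4
  pi_4 = 1/9*pi_1 + 1/3*pi_2 + 1/9*pi_3 + 1/9*pi_4
with normalization: pi_1 + pi_2 + pi_3 + pi_4 = 1.

Using the first 3 balance equations plus normalization, the linear system A*pi = b is:
  [-7/9, 1/9, 4/9, 2/9] . pi = 0
  [5/9, -8/9, 2/9, 1/9] . pi = 0
  [1/9, 4/9, -7/9, 5/9] . pi = 0
  [1, 1, 1, 1] . pi = 1

Solving yields:
  pi_1 = 17/65
  pi_2 = 17/65
  pi_3 = 4/13
  pi_4 = 11/65

Verification (pi * P):
  17/65*2/9 + 17/65*1/9 + 4/13*4/9 + 11/65*2/9 = 17/65 = pi_1  (ok)
  17/65*5/9 + 17/65*1/9 + 4/13*2/9 + 11/65*1/9 = 17/65 = pi_2  (ok)
  17/65*1/9 + 17/65*4/9 + 4/13*2/9 + 11/65*5/9 = 4/13 = pi_3  (ok)
  17/65*1/9 + 17/65*1/3 + 4/13*1/9 + 11/65*1/9 = 11/65 = pi_4  (ok)

Answer: 17/65 17/65 4/13 11/65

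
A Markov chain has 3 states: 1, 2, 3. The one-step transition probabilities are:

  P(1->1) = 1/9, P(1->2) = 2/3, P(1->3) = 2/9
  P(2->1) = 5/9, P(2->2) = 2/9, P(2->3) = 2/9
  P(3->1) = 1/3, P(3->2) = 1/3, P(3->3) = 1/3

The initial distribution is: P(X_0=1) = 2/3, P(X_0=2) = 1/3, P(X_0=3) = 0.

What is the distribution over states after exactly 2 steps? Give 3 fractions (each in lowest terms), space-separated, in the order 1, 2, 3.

Propagating the distribution step by step (d_{t+1} = d_t * P):
d_0 = (1=2/3, 2=1/3, 3=0)
  d_1[1] = 2/3*1/9 + 1/3*5/9 + 0*1/3 = 7/27
  d_1[2] = 2/3*2/3 + 1/3*2/9 + 0*1/3 = 14/27
  d_1[3] = 2/3*2/9 + 1/3*2/9 + 0*1/3 = 2/9
d_1 = (1=7/27, 2=14/27, 3=2/9)
  d_2[1] = 7/27*1/9 + 14/27*5/9 + 2/9*1/3 = 95/243
  d_2[2] = 7/27*2/3 + 14/27*2/9 + 2/9*1/3 = 88/243
  d_2[3] = 7/27*2/9 + 14/27*2/9 + 2/9*1/3 = 20/81
d_2 = (1=95/243, 2=88/243, 3=20/81)

Answer: 95/243 88/243 20/81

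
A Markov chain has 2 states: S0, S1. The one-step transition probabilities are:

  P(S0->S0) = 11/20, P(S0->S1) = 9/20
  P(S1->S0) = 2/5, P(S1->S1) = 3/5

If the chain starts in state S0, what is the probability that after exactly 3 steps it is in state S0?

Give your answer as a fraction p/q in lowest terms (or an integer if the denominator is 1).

Answer: 3779/8000

Derivation:
Computing P^3 by repeated multiplication:
P^1 =
  S0: [11/20, 9/20]
  S1: [2/5, 3/5]
P^2 =
  S0: [193/400, 207/400]
  S1: [23/50, 27/50]
P^3 =
  S0: [3779/8000, 4221/8000]
  S1: [469/1000, 531/1000]

(P^3)[S0 -> S0] = 3779/8000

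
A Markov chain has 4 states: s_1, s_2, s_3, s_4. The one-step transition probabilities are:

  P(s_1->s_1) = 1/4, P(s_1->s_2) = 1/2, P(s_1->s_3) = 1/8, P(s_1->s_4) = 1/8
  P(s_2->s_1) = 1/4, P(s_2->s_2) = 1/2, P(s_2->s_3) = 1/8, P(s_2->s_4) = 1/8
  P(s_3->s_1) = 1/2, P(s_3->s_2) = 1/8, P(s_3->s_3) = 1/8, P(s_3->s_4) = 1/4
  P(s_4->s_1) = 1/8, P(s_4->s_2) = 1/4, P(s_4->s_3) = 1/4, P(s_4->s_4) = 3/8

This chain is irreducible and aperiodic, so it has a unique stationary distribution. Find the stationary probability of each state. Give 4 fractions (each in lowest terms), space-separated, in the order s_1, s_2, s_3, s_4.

Answer: 99/376 149/376 7/47 9/47

Derivation:
The stationary distribution satisfies pi = pi * P, i.e.:
  pi_s_1 = 1/4*pi_s_1 + 1/4*pi_s_2 + 1/2*pi_s_3 + 1/8*pi_s_4
  pi_s_2 = 1/2*pi_s_1 + 1/2*pi_s_2 + 1/8*pi_s_3 + 1/4*pi_s_4
  pi_s_3 = 1/8*pi_s_1 + 1/8*pi_s_2 + 1/8*pi_s_3 + 1/4*pi_s_4
  pi_s_4 = 1/8*pi_s_1 + 1/8*pi_s_2 + 1/4*pi_s_3 + 3/8*pi_s_4
with normalization: pi_s_1 + pi_s_2 + pi_s_3 + pi_s_4 = 1.

Using the first 3 balance equations plus normalization, the linear system A*pi = b is:
  [-3/4, 1/4, 1/2, 1/8] . pi = 0
  [1/2, -1/2, 1/8, 1/4] . pi = 0
  [1/8, 1/8, -7/8, 1/4] . pi = 0
  [1, 1, 1, 1] . pi = 1

Solving yields:
  pi_s_1 = 99/376
  pi_s_2 = 149/376
  pi_s_3 = 7/47
  pi_s_4 = 9/47

Verification (pi * P):
  99/376*1/4 + 149/376*1/4 + 7/47*1/2 + 9/47*1/8 = 99/376 = pi_s_1  (ok)
  99/376*1/2 + 149/376*1/2 + 7/47*1/8 + 9/47*1/4 = 149/376 = pi_s_2  (ok)
  99/376*1/8 + 149/376*1/8 + 7/47*1/8 + 9/47*1/4 = 7/47 = pi_s_3  (ok)
  99/376*1/8 + 149/376*1/8 + 7/47*1/4 + 9/47*3/8 = 9/47 = pi_s_4  (ok)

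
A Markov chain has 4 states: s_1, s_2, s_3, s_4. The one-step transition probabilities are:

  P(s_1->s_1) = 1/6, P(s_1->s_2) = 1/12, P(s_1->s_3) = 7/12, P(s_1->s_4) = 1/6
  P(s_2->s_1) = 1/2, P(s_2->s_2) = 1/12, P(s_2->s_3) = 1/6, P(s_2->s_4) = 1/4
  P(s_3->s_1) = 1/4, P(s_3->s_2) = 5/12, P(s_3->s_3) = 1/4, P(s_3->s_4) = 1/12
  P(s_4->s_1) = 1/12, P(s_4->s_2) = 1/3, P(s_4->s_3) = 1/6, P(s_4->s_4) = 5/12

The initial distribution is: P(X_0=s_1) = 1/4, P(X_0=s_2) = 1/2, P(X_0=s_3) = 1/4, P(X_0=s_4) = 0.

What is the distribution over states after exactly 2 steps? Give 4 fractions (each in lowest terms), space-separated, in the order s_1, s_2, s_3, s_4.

Propagating the distribution step by step (d_{t+1} = d_t * P):
d_0 = (s_1=1/4, s_2=1/2, s_3=1/4, s_4=0)
  d_1[s_1] = 1/4*1/6 + 1/2*1/2 + 1/4*1/4 + 0*1/12 = 17/48
  d_1[s_2] = 1/4*1/12 + 1/2*1/12 + 1/4*5/12 + 0*1/3 = 1/6
  d_1[s_3] = 1/4*7/12 + 1/2*1/6 + 1/4*1/4 + 0*1/6 = 7/24
  d_1[s_4] = 1/4*1/6 + 1/2*1/4 + 1/4*1/12 + 0*5/12 = 3/16
d_1 = (s_1=17/48, s_2=1/6, s_3=7/24, s_4=3/16)
  d_2[s_1] = 17/48*1/6 + 1/6*1/2 + 7/24*1/4 + 3/16*1/12 = 133/576
  d_2[s_2] = 17/48*1/12 + 1/6*1/12 + 7/24*5/12 + 3/16*1/3 = 131/576
  d_2[s_3] = 17/48*7/12 + 1/6*1/6 + 7/24*1/4 + 3/16*1/6 = 65/192
  d_2[s_4] = 17/48*1/6 + 1/6*1/4 + 7/24*1/12 + 3/16*5/12 = 13/64
d_2 = (s_1=133/576, s_2=131/576, s_3=65/192, s_4=13/64)

Answer: 133/576 131/576 65/192 13/64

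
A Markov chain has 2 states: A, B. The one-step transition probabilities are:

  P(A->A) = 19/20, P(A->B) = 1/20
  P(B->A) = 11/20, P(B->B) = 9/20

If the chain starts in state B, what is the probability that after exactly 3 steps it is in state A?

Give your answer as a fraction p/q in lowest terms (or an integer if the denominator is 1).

Computing P^3 by repeated multiplication:
P^1 =
  A: [19/20, 1/20]
  B: [11/20, 9/20]
P^2 =
  A: [93/100, 7/100]
  B: [77/100, 23/100]
P^3 =
  A: [461/500, 39/500]
  B: [429/500, 71/500]

(P^3)[B -> A] = 429/500

Answer: 429/500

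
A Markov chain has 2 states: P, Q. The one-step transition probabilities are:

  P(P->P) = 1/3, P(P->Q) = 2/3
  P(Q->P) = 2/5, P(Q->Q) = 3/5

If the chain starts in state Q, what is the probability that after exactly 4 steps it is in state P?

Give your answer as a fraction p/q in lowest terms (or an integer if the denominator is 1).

Answer: 6328/16875

Derivation:
Computing P^4 by repeated multiplication:
P^1 =
  P: [1/3, 2/3]
  Q: [2/5, 3/5]
P^2 =
  P: [17/45, 28/45]
  Q: [28/75, 47/75]
P^3 =
  P: [253/675, 422/675]
  Q: [422/1125, 703/1125]
P^4 =
  P: [3797/10125, 6328/10125]
  Q: [6328/16875, 10547/16875]

(P^4)[Q -> P] = 6328/16875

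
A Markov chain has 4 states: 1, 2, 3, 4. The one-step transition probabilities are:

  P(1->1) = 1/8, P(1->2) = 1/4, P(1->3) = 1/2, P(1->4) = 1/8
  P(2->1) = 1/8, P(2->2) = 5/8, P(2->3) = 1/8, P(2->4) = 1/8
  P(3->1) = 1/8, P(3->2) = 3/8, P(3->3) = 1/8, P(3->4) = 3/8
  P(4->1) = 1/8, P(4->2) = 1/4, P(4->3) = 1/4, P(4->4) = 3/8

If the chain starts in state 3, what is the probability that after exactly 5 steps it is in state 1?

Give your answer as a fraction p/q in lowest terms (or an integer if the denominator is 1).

Answer: 1/8

Derivation:
Computing P^5 by repeated multiplication:
P^1 =
  1: [1/8, 1/4, 1/2, 1/8]
  2: [1/8, 5/8, 1/8, 1/8]
  3: [1/8, 3/8, 1/8, 3/8]
  4: [1/8, 1/4, 1/4, 3/8]
P^2 =
  1: [1/8, 13/32, 3/16, 9/32]
  2: [1/8, 1/2, 3/16, 3/16]
  3: [1/8, 13/32, 7/32, 1/4]
  4: [1/8, 3/8, 7/32, 9/32]
P^3 =
  1: [1/8, 109/256, 53/256, 31/128]
  2: [1/8, 59/128, 25/128, 7/32]
  3: [1/8, 55/128, 13/64, 31/128]
  4: [1/8, 107/256, 53/256, 1/4]
P^4 =
  1: [1/8, 223/512, 207/1024, 243/1024]
  2: [1/8, 229/512, 51/256, 117/512]
  3: [1/8, 447/1024, 207/1024, 121/512]
  4: [1/8, 443/1024, 13/64, 245/1024]
P^5 =
  1: [1/8, 3593/8192, 1651/8192, 481/2048]
  2: [1/8, 1813/4096, 821/4096, 475/2048]
  3: [1/8, 899/2048, 825/4096, 961/4096]
  4: [1/8, 3585/8192, 1653/8192, 965/4096]

(P^5)[3 -> 1] = 1/8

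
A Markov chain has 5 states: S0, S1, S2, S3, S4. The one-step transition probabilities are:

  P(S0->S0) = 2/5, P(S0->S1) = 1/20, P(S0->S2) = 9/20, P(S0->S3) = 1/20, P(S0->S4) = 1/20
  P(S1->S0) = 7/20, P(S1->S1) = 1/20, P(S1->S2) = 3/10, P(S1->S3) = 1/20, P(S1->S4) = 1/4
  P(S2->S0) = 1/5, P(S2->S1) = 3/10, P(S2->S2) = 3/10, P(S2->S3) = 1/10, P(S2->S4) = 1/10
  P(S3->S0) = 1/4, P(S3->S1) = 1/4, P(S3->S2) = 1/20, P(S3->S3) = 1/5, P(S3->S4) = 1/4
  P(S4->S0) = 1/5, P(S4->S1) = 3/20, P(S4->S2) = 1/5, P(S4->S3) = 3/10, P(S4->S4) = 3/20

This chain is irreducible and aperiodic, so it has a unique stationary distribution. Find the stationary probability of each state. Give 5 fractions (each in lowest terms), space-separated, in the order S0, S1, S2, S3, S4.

Answer: 2007/6979 1129/6979 2099/6979 809/6979 935/6979

Derivation:
The stationary distribution satisfies pi = pi * P, i.e.:
  pi_S0 = 2/5*pi_S0 + 7/20*pi_S1 + 1/5*pi_S2 + 1/4*pi_S3 + 1/5*pi_S4
  pi_S1 = 1/20*pi_S0 + 1/20*pi_S1 + 3/10*pi_S2 + 1/4*pi_S3 + 3/20*pi_S4
  pi_S2 = 9/20*pi_S0 + 3/10*pi_S1 + 3/10*pi_S2 + 1/20*pi_S3 + 1/5*pi_S4
  pi_S3 = 1/20*pi_S0 + 1/20*pi_S1 + 1/10*pi_S2 + 1/5*pi_S3 + 3/10*pi_S4
  pi_S4 = 1/20*pi_S0 + 1/4*pi_S1 + 1/10*pi_S2 + 1/4*pi_S3 + 3/20*pi_S4
with normalization: pi_S0 + pi_S1 + pi_S2 + pi_S3 + pi_S4 = 1.

Using the first 4 balance equations plus normalization, the linear system A*pi = b is:
  [-3/5, 7/20, 1/5, 1/4, 1/5] . pi = 0
  [1/20, -19/20, 3/10, 1/4, 3/20] . pi = 0
  [9/20, 3/10, -7/10, 1/20, 1/5] . pi = 0
  [1/20, 1/20, 1/10, -4/5, 3/10] . pi = 0
  [1, 1, 1, 1, 1] . pi = 1

Solving yields:
  pi_S0 = 2007/6979
  pi_S1 = 1129/6979
  pi_S2 = 2099/6979
  pi_S3 = 809/6979
  pi_S4 = 935/6979

Verification (pi * P):
  2007/6979*2/5 + 1129/6979*7/20 + 2099/6979*1/5 + 809/6979*1/4 + 935/6979*1/5 = 2007/6979 = pi_S0  (ok)
  2007/6979*1/20 + 1129/6979*1/20 + 2099/6979*3/10 + 809/6979*1/4 + 935/6979*3/20 = 1129/6979 = pi_S1  (ok)
  2007/6979*9/20 + 1129/6979*3/10 + 2099/6979*3/10 + 809/6979*1/20 + 935/6979*1/5 = 2099/6979 = pi_S2  (ok)
  2007/6979*1/20 + 1129/6979*1/20 + 2099/6979*1/10 + 809/6979*1/5 + 935/6979*3/10 = 809/6979 = pi_S3  (ok)
  2007/6979*1/20 + 1129/6979*1/4 + 2099/6979*1/10 + 809/6979*1/4 + 935/6979*3/20 = 935/6979 = pi_S4  (ok)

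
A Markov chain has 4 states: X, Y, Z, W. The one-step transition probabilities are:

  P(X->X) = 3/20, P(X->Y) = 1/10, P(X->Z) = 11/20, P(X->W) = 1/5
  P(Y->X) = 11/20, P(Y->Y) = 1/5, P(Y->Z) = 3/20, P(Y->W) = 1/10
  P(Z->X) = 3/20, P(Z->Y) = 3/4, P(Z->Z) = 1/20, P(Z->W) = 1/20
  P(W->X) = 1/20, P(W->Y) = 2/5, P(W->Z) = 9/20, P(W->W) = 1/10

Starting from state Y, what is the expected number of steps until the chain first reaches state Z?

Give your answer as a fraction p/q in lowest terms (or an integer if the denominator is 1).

Answer: 725/238

Derivation:
Let h_i = expected steps to first reach Z from state i.
Boundary: h_Z = 0.
First-step equations for the other states:
  h_X = 1 + 3/20*h_X + 1/10*h_Y + 11/20*h_Z + 1/5*h_W
  h_Y = 1 + 11/20*h_X + 1/5*h_Y + 3/20*h_Z + 1/10*h_W
  h_W = 1 + 1/20*h_X + 2/5*h_Y + 9/20*h_Z + 1/10*h_W

Substituting h_Z = 0 and rearranging gives the linear system (I - Q) h = 1:
  [17/20, -1/10, -1/5] . (h_X, h_Y, h_W) = 1
  [-11/20, 4/5, -1/10] . (h_X, h_Y, h_W) = 1
  [-1/20, -2/5, 9/10] . (h_X, h_Y, h_W) = 1

Solving yields:
  h_X = 15/7
  h_Y = 725/238
  h_W = 615/238

Starting state is Y, so the expected hitting time is h_Y = 725/238.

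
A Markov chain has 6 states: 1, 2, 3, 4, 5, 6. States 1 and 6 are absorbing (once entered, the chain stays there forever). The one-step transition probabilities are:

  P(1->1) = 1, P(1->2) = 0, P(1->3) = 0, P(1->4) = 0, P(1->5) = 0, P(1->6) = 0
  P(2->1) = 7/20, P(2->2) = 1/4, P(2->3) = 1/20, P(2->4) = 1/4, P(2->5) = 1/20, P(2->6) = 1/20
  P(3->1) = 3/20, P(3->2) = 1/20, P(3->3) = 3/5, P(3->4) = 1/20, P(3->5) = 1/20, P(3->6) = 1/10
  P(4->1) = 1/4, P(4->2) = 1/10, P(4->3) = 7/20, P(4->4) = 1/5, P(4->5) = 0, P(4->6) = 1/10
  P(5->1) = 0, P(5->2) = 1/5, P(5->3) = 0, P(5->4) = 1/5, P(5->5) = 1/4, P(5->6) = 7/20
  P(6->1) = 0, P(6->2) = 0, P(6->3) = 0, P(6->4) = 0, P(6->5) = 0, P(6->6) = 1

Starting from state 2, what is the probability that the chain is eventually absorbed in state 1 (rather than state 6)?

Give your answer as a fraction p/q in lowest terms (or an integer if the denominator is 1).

Let a_i = P(absorbed in 1 | start in state i).
Boundary conditions: a_1 = 1, a_6 = 0.
For each transient state i, a_i = sum_j P(i->j) * a_j:
  a_2 = 7/20*a_1 + 1/4*a_2 + 1/20*a_3 + 1/4*a_4 + 1/20*a_5 + 1/20*a_6
  a_3 = 3/20*a_1 + 1/20*a_2 + 3/5*a_3 + 1/20*a_4 + 1/20*a_5 + 1/10*a_6
  a_4 = 1/4*a_1 + 1/10*a_2 + 7/20*a_3 + 1/5*a_4 + 0*a_5 + 1/10*a_6
  a_5 = 0*a_1 + 1/5*a_2 + 0*a_3 + 1/5*a_4 + 1/4*a_5 + 7/20*a_6

Substituting a_1 = 1 and a_6 = 0, rearrange to (I - Q) a = r where r[i] = P(i -> 1):
  [3/4, -1/20, -1/4, -1/20] . (a_2, a_3, a_4, a_5) = 7/20
  [-1/20, 2/5, -1/20, -1/20] . (a_2, a_3, a_4, a_5) = 3/20
  [-1/10, -7/20, 4/5, 0] . (a_2, a_3, a_4, a_5) = 1/4
  [-1/5, 0, -1/5, 3/4] . (a_2, a_3, a_4, a_5) = 0

Solving yields:
  a_2 = 18143/24022
  a_3 = 7214/12011
  a_4 = 16087/24022
  a_5 = 4564/12011

Starting state is 2, so the absorption probability is a_2 = 18143/24022.

Answer: 18143/24022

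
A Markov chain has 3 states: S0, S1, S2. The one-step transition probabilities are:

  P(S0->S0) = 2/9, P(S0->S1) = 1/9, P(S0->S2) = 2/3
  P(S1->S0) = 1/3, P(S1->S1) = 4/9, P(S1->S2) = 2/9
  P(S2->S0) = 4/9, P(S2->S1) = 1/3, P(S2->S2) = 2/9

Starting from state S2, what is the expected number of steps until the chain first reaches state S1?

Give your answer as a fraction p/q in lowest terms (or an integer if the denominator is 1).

Let h_i = expected steps to first reach S1 from state i.
Boundary: h_S1 = 0.
First-step equations for the other states:
  h_S0 = 1 + 2/9*h_S0 + 1/9*h_S1 + 2/3*h_S2
  h_S2 = 1 + 4/9*h_S0 + 1/3*h_S1 + 2/9*h_S2

Substituting h_S1 = 0 and rearranging gives the linear system (I - Q) h = 1:
  [7/9, -2/3] . (h_S0, h_S2) = 1
  [-4/9, 7/9] . (h_S0, h_S2) = 1

Solving yields:
  h_S0 = 117/25
  h_S2 = 99/25

Starting state is S2, so the expected hitting time is h_S2 = 99/25.

Answer: 99/25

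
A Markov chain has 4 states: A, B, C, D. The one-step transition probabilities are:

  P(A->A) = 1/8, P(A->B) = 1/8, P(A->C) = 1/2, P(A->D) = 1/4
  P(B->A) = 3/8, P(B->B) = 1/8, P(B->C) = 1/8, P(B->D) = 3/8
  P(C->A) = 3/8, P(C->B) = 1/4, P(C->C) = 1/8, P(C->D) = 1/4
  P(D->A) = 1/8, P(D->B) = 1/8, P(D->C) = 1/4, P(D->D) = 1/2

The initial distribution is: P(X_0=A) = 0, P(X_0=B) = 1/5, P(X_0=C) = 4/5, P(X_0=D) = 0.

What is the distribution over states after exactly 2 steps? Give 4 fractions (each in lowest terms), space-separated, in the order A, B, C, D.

Propagating the distribution step by step (d_{t+1} = d_t * P):
d_0 = (A=0, B=1/5, C=4/5, D=0)
  d_1[A] = 0*1/8 + 1/5*3/8 + 4/5*3/8 + 0*1/8 = 3/8
  d_1[B] = 0*1/8 + 1/5*1/8 + 4/5*1/4 + 0*1/8 = 9/40
  d_1[C] = 0*1/2 + 1/5*1/8 + 4/5*1/8 + 0*1/4 = 1/8
  d_1[D] = 0*1/4 + 1/5*3/8 + 4/5*1/4 + 0*1/2 = 11/40
d_1 = (A=3/8, B=9/40, C=1/8, D=11/40)
  d_2[A] = 3/8*1/8 + 9/40*3/8 + 1/8*3/8 + 11/40*1/8 = 17/80
  d_2[B] = 3/8*1/8 + 9/40*1/8 + 1/8*1/4 + 11/40*1/8 = 9/64
  d_2[C] = 3/8*1/2 + 9/40*1/8 + 1/8*1/8 + 11/40*1/4 = 3/10
  d_2[D] = 3/8*1/4 + 9/40*3/8 + 1/8*1/4 + 11/40*1/2 = 111/320
d_2 = (A=17/80, B=9/64, C=3/10, D=111/320)

Answer: 17/80 9/64 3/10 111/320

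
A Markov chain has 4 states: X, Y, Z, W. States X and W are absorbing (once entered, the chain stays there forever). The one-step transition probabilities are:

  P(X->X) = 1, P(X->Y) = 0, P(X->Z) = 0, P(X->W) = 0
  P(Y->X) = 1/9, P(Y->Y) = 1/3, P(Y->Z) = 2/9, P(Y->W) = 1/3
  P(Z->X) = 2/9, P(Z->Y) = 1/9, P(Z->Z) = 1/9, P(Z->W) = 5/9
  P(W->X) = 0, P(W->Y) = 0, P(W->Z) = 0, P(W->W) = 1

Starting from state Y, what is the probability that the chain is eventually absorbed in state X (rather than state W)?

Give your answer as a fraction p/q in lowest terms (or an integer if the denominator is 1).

Let a_i = P(absorbed in X | start in state i).
Boundary conditions: a_X = 1, a_W = 0.
For each transient state i, a_i = sum_j P(i->j) * a_j:
  a_Y = 1/9*a_X + 1/3*a_Y + 2/9*a_Z + 1/3*a_W
  a_Z = 2/9*a_X + 1/9*a_Y + 1/9*a_Z + 5/9*a_W

Substituting a_X = 1 and a_W = 0, rearrange to (I - Q) a = r where r[i] = P(i -> X):
  [2/3, -2/9] . (a_Y, a_Z) = 1/9
  [-1/9, 8/9] . (a_Y, a_Z) = 2/9

Solving yields:
  a_Y = 6/23
  a_Z = 13/46

Starting state is Y, so the absorption probability is a_Y = 6/23.

Answer: 6/23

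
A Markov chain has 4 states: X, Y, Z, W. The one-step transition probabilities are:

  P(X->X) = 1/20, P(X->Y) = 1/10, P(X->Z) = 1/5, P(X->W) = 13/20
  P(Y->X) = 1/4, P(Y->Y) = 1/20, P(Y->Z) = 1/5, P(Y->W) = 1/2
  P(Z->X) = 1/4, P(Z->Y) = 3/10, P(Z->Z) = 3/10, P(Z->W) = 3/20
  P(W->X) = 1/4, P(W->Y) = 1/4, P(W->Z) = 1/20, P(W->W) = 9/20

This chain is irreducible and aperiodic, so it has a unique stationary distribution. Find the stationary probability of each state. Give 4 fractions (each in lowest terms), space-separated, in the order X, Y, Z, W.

Answer: 5/24 269/1428 139/952 653/1428

Derivation:
The stationary distribution satisfies pi = pi * P, i.e.:
  pi_X = 1/20*pi_X + 1/4*pi_Y + 1/4*pi_Z + 1/4*pi_W
  pi_Y = 1/10*pi_X + 1/20*pi_Y + 3/10*pi_Z + 1/4*pi_W
  pi_Z = 1/5*pi_X + 1/5*pi_Y + 3/10*pi_Z + 1/20*pi_W
  pi_W = 13/20*pi_X + 1/2*pi_Y + 3/20*pi_Z + 9/20*pi_W
with normalization: pi_X + pi_Y + pi_Z + pi_W = 1.

Using the first 3 balance equations plus normalization, the linear system A*pi = b is:
  [-19/20, 1/4, 1/4, 1/4] . pi = 0
  [1/10, -19/20, 3/10, 1/4] . pi = 0
  [1/5, 1/5, -7/10, 1/20] . pi = 0
  [1, 1, 1, 1] . pi = 1

Solving yields:
  pi_X = 5/24
  pi_Y = 269/1428
  pi_Z = 139/952
  pi_W = 653/1428

Verification (pi * P):
  5/24*1/20 + 269/1428*1/4 + 139/952*1/4 + 653/1428*1/4 = 5/24 = pi_X  (ok)
  5/24*1/10 + 269/1428*1/20 + 139/952*3/10 + 653/1428*1/4 = 269/1428 = pi_Y  (ok)
  5/24*1/5 + 269/1428*1/5 + 139/952*3/10 + 653/1428*1/20 = 139/952 = pi_Z  (ok)
  5/24*13/20 + 269/1428*1/2 + 139/952*3/20 + 653/1428*9/20 = 653/1428 = pi_W  (ok)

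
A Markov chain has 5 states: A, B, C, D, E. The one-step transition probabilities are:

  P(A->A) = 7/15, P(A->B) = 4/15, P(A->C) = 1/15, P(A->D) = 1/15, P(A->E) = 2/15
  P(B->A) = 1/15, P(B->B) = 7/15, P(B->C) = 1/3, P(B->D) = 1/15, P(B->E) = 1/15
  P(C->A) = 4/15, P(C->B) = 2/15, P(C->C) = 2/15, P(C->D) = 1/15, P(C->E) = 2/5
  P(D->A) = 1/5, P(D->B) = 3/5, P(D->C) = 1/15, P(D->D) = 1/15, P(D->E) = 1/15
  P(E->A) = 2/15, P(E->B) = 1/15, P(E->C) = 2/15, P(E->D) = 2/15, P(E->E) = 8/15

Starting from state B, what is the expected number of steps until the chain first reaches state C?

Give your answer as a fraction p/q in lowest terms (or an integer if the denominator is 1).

Answer: 15945/3923

Derivation:
Let h_i = expected steps to first reach C from state i.
Boundary: h_C = 0.
First-step equations for the other states:
  h_A = 1 + 7/15*h_A + 4/15*h_B + 1/15*h_C + 1/15*h_D + 2/15*h_E
  h_B = 1 + 1/15*h_A + 7/15*h_B + 1/3*h_C + 1/15*h_D + 1/15*h_E
  h_D = 1 + 1/5*h_A + 3/5*h_B + 1/15*h_C + 1/15*h_D + 1/15*h_E
  h_E = 1 + 2/15*h_A + 1/15*h_B + 2/15*h_C + 2/15*h_D + 8/15*h_E

Substituting h_C = 0 and rearranging gives the linear system (I - Q) h = 1:
  [8/15, -4/15, -1/15, -2/15] . (h_A, h_B, h_D, h_E) = 1
  [-1/15, 8/15, -1/15, -1/15] . (h_A, h_B, h_D, h_E) = 1
  [-1/5, -3/5, 14/15, -1/15] . (h_A, h_B, h_D, h_E) = 1
  [-2/15, -1/15, -2/15, 7/15] . (h_A, h_B, h_D, h_E) = 1

Solving yields:
  h_A = 23880/3923
  h_B = 15945/3923
  h_D = 21255/3923
  h_E = 23580/3923

Starting state is B, so the expected hitting time is h_B = 15945/3923.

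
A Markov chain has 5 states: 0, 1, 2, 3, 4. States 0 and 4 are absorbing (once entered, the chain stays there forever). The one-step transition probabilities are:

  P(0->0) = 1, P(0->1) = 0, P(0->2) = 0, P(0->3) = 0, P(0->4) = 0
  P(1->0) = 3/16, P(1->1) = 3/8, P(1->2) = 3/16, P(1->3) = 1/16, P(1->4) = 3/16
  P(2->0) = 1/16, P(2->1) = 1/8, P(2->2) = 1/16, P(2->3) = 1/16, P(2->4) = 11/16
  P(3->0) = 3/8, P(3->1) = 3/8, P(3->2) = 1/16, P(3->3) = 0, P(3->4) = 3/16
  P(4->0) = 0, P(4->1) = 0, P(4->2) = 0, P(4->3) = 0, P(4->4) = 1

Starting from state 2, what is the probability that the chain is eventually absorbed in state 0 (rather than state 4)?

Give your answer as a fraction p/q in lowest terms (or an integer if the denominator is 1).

Let a_i = P(absorbed in 0 | start in state i).
Boundary conditions: a_0 = 1, a_4 = 0.
For each transient state i, a_i = sum_j P(i->j) * a_j:
  a_1 = 3/16*a_0 + 3/8*a_1 + 3/16*a_2 + 1/16*a_3 + 3/16*a_4
  a_2 = 1/16*a_0 + 1/8*a_1 + 1/16*a_2 + 1/16*a_3 + 11/16*a_4
  a_3 = 3/8*a_0 + 3/8*a_1 + 1/16*a_2 + 0*a_3 + 3/16*a_4

Substituting a_0 = 1 and a_4 = 0, rearrange to (I - Q) a = r where r[i] = P(i -> 0):
  [5/8, -3/16, -1/16] . (a_1, a_2, a_3) = 3/16
  [-1/8, 15/16, -1/16] . (a_1, a_2, a_3) = 1/16
  [-3/8, -1/16, 1] . (a_1, a_2, a_3) = 3/8

Solving yields:
  a_1 = 437/1092
  a_2 = 85/546
  a_3 = 146/273

Starting state is 2, so the absorption probability is a_2 = 85/546.

Answer: 85/546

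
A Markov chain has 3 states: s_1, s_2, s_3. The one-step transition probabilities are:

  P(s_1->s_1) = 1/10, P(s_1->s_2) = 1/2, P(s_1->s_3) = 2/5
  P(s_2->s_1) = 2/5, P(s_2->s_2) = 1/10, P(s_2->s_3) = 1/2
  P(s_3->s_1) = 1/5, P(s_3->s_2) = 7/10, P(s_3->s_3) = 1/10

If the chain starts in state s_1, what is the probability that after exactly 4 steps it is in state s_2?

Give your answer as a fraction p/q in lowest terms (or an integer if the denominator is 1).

Computing P^4 by repeated multiplication:
P^1 =
  s_1: [1/10, 1/2, 2/5]
  s_2: [2/5, 1/10, 1/2]
  s_3: [1/5, 7/10, 1/10]
P^2 =
  s_1: [29/100, 19/50, 33/100]
  s_2: [9/50, 14/25, 13/50]
  s_3: [8/25, 6/25, 11/25]
P^3 =
  s_1: [247/1000, 207/500, 339/1000]
  s_2: [147/500, 41/125, 189/500]
  s_3: [27/125, 123/250, 73/250]
P^4 =
  s_1: [2581/10000, 2011/5000, 3397/10000]
  s_2: [1181/5000, 1111/2500, 1597/5000]
  s_3: [173/625, 226/625, 226/625]

(P^4)[s_1 -> s_2] = 2011/5000

Answer: 2011/5000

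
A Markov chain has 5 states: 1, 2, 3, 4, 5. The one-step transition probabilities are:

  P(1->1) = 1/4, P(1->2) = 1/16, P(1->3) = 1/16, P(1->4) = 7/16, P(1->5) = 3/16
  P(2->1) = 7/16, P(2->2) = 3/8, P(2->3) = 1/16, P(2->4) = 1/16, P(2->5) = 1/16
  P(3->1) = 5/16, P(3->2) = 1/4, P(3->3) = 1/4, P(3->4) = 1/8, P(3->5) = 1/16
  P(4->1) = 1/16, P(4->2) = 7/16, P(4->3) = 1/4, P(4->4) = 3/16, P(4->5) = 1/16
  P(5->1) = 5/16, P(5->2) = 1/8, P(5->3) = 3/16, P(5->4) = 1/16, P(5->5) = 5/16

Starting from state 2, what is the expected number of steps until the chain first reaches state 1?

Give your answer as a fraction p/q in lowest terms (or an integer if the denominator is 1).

Answer: 5728/2199

Derivation:
Let h_i = expected steps to first reach 1 from state i.
Boundary: h_1 = 0.
First-step equations for the other states:
  h_2 = 1 + 7/16*h_1 + 3/8*h_2 + 1/16*h_3 + 1/16*h_4 + 1/16*h_5
  h_3 = 1 + 5/16*h_1 + 1/4*h_2 + 1/4*h_3 + 1/8*h_4 + 1/16*h_5
  h_4 = 1 + 1/16*h_1 + 7/16*h_2 + 1/4*h_3 + 3/16*h_4 + 1/16*h_5
  h_5 = 1 + 5/16*h_1 + 1/8*h_2 + 3/16*h_3 + 1/16*h_4 + 5/16*h_5

Substituting h_1 = 0 and rearranging gives the linear system (I - Q) h = 1:
  [5/8, -1/16, -1/16, -1/16] . (h_2, h_3, h_4, h_5) = 1
  [-1/4, 3/4, -1/8, -1/16] . (h_2, h_3, h_4, h_5) = 1
  [-7/16, -1/4, 13/16, -1/16] . (h_2, h_3, h_4, h_5) = 1
  [-1/8, -3/16, -1/16, 11/16] . (h_2, h_3, h_4, h_5) = 1

Solving yields:
  h_2 = 5728/2199
  h_3 = 2272/733
  h_4 = 8416/2199
  h_5 = 2288/733

Starting state is 2, so the expected hitting time is h_2 = 5728/2199.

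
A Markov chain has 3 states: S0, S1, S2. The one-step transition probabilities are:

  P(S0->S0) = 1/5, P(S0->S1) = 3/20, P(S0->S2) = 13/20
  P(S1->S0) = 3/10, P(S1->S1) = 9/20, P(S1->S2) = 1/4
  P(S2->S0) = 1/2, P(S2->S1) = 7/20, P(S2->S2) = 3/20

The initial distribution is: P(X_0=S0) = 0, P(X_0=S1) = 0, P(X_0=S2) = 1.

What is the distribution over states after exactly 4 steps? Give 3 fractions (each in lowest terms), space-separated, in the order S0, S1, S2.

Answer: 1639/5000 6209/20000 1447/4000

Derivation:
Propagating the distribution step by step (d_{t+1} = d_t * P):
d_0 = (S0=0, S1=0, S2=1)
  d_1[S0] = 0*1/5 + 0*3/10 + 1*1/2 = 1/2
  d_1[S1] = 0*3/20 + 0*9/20 + 1*7/20 = 7/20
  d_1[S2] = 0*13/20 + 0*1/4 + 1*3/20 = 3/20
d_1 = (S0=1/2, S1=7/20, S2=3/20)
  d_2[S0] = 1/2*1/5 + 7/20*3/10 + 3/20*1/2 = 7/25
  d_2[S1] = 1/2*3/20 + 7/20*9/20 + 3/20*7/20 = 57/200
  d_2[S2] = 1/2*13/20 + 7/20*1/4 + 3/20*3/20 = 87/200
d_2 = (S0=7/25, S1=57/200, S2=87/200)
  d_3[S0] = 7/25*1/5 + 57/200*3/10 + 87/200*1/2 = 359/1000
  d_3[S1] = 7/25*3/20 + 57/200*9/20 + 87/200*7/20 = 129/400
  d_3[S2] = 7/25*13/20 + 57/200*1/4 + 87/200*3/20 = 637/2000
d_3 = (S0=359/1000, S1=129/400, S2=637/2000)
  d_4[S0] = 359/1000*1/5 + 129/400*3/10 + 637/2000*1/2 = 1639/5000
  d_4[S1] = 359/1000*3/20 + 129/400*9/20 + 637/2000*7/20 = 6209/20000
  d_4[S2] = 359/1000*13/20 + 129/400*1/4 + 637/2000*3/20 = 1447/4000
d_4 = (S0=1639/5000, S1=6209/20000, S2=1447/4000)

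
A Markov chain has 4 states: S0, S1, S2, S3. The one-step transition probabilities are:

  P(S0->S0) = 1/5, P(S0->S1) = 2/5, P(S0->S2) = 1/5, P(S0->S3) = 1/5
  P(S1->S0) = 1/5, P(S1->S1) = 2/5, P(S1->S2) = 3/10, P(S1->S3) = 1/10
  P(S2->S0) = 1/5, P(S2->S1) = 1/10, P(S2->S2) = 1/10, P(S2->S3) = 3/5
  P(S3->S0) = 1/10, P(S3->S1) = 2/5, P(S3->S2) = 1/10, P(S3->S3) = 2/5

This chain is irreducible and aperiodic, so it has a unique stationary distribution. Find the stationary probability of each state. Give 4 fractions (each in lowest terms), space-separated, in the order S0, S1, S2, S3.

The stationary distribution satisfies pi = pi * P, i.e.:
  pi_S0 = 1/5*pi_S0 + 1/5*pi_S1 + 1/5*pi_S2 + 1/10*pi_S3
  pi_S1 = 2/5*pi_S0 + 2/5*pi_S1 + 1/10*pi_S2 + 2/5*pi_S3
  pi_S2 = 1/5*pi_S0 + 3/10*pi_S1 + 1/10*pi_S2 + 1/10*pi_S3
  pi_S3 = 1/5*pi_S0 + 1/10*pi_S1 + 3/5*pi_S2 + 2/5*pi_S3
with normalization: pi_S0 + pi_S1 + pi_S2 + pi_S3 = 1.

Using the first 3 balance equations plus normalization, the linear system A*pi = b is:
  [-4/5, 1/5, 1/5, 1/10] . pi = 0
  [2/5, -3/5, 1/10, 2/5] . pi = 0
  [1/5, 3/10, -9/10, 1/10] . pi = 0
  [1, 1, 1, 1] . pi = 1

Solving yields:
  pi_S0 = 161/947
  pi_S1 = 326/947
  pi_S2 = 176/947
  pi_S3 = 284/947

Verification (pi * P):
  161/947*1/5 + 326/947*1/5 + 176/947*1/5 + 284/947*1/10 = 161/947 = pi_S0  (ok)
  161/947*2/5 + 326/947*2/5 + 176/947*1/10 + 284/947*2/5 = 326/947 = pi_S1  (ok)
  161/947*1/5 + 326/947*3/10 + 176/947*1/10 + 284/947*1/10 = 176/947 = pi_S2  (ok)
  161/947*1/5 + 326/947*1/10 + 176/947*3/5 + 284/947*2/5 = 284/947 = pi_S3  (ok)

Answer: 161/947 326/947 176/947 284/947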